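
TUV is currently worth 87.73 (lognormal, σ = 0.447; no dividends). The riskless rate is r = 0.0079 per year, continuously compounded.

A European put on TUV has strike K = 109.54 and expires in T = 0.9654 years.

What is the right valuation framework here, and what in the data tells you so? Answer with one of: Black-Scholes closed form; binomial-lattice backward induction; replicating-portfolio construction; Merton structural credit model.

framework: Black-Scholes closed form

Key observation: the instrument is a plain European put (strike 109.54) on a lognormal asset; the exact continuous-time formula applies directly.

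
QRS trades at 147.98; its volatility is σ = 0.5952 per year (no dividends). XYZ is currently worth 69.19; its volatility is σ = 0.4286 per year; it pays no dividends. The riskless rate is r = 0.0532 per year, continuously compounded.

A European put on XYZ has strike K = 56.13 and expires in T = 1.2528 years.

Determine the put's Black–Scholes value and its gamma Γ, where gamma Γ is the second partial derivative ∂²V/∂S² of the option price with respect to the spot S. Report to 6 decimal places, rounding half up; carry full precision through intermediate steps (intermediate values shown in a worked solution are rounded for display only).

price = 5.001834
Γ = 0.008624

σ√T = 0.4286·√1.2528 = 0.479726
d₁ = (ln(S/K) + (r+σ²/2)T) / (σ√T) = (ln(69.19/56.13) + (0.0532+0.4286²/2)·1.2528) / 0.479726 = (0.209186 + 0.181717) / 0.479726 = 0.814847
d₂ = d₁ − σ√T = 0.814847 − 0.479726 = 0.335122
e^{−rT} = 0.935524
N(−d₁) = 0.207580,  N(−d₂) = 0.368767
Put price V = K·e^{−rT}·N(−d₂) − S·N(−d₁) = 19.364283 − 14.362449 = 5.001834
φ(d₁) = (1/√(2π))·e^{−d₁²/2} = 0.286239
Γ = φ(d₁) / (S·σ·√T) = 0.008624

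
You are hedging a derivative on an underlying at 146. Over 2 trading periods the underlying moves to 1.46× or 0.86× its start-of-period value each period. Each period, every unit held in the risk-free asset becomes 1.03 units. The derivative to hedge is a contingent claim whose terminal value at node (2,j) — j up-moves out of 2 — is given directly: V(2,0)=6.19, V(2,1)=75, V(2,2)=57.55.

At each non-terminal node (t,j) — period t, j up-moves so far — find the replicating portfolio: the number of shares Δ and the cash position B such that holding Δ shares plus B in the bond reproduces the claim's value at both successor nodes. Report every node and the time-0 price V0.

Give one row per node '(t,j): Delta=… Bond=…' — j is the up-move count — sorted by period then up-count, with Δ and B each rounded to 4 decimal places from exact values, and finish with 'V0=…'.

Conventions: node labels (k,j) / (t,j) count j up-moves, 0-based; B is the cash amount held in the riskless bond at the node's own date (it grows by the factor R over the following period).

(0,0): Delta=0.4918 Bond=-35.7341
(1,0): Delta=0.9134 Bond=-89.7453
(1,1): Delta=-0.1364 Bond=97.0987
V0=36.0614

The replicating-portfolio and risk-neutral prices coincide; use p* = (1.03−0.86)/(1.46−0.86) = 0.2833 for the latter.
Expiry values: V(2,0)=6.1900, V(2,1)=75.0000, V(2,2)=57.5500
Node (1,0) S=125.5600: V=(p*·75.0000+(1−p*)·6.1900)/1.03=24.9380; Δ=(75.0000−6.1900)/(183.3176−107.9816)=0.9134; B=V−Δ·S=-89.7453
Node (1,1) S=213.1600: V=(p*·57.5500+(1−p*)·75.0000)/1.03=68.0154; Δ=(57.5500−75.0000)/(311.2136−183.3176)=-0.1364; B=V−Δ·S=97.0987
Node (0,0) S=146.0000: V=(p*·68.0154+(1−p*)·24.9380)/1.03=36.0614; Δ=(68.0154−24.9380)/(213.1600−125.5600)=0.4918; B=V−Δ·S=-35.7341
Sanity check at the root: Δ(0,0)·S0 + B(0,0) reproduces V0 = 36.0614.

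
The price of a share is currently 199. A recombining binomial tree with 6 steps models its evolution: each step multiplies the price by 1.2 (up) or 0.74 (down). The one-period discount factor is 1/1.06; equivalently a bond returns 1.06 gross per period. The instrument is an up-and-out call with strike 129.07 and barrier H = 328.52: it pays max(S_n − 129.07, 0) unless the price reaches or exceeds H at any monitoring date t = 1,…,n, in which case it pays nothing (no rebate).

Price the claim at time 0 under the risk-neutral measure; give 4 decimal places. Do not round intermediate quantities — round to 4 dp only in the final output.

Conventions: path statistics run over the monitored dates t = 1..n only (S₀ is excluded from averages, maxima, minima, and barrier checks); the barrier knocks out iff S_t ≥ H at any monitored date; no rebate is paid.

price = 19.0872

With p* = (R−d)/(u−d) = 0.6957, sum probability × payoff across the paths and divide by R^6.
Enumerate all 2^6 = 64 price paths (U = up ×1.2, D = down ×0.74); each path with k up-moves has probability p*^k·(1−p*)^(6−k).
DDDDDD: M=147.2600, payoff=0.0000, prob=0.000795
UDDDDD: M=238.8000, payoff=0.0000, prob=0.001817
DUDDDD: M=176.7120, payoff=0.0000, prob=0.001817
UUDDDD: M=286.5600, payoff=0.0000, prob=0.004152
DDUDDD: M=147.2600, payoff=0.0000, prob=0.001817
UDUDDD: M=238.8000, payoff=0.0000, prob=0.004152
DUUDDD: M=212.0544, payoff=0.0000, prob=0.004152
UUUDDD: M=343.8720, payoff=0.0000, prob=0.009490
DDDUDD: M=147.2600, payoff=0.0000, prob=0.001817
UDDUDD: M=238.8000, payoff=0.0000, prob=0.004152
DUDUDD: M=176.7120, payoff=0.0000, prob=0.004152
UUDUDD: M=286.5600, payoff=10.2752, prob=0.009490
DDUUDD: M=156.9203, payoff=0.0000, prob=0.004152
UDUUDD: M=254.4653, payoff=10.2752, prob=0.009490
DUUUDD: M=254.4653, payoff=10.2752, prob=0.009490
UUUUDD: M=412.6464, payoff=0.0000, prob=0.021692
DDDDUD: M=147.2600, payoff=0.0000, prob=0.001817
UDDDUD: M=238.8000, payoff=0.0000, prob=0.004152
DUDDUD: M=176.7120, payoff=0.0000, prob=0.004152
UUDDUD: M=286.5600, payoff=10.2752, prob=0.009490
DDUDUD: M=147.2600, payoff=0.0000, prob=0.004152
UDUDUD: M=238.8000, payoff=10.2752, prob=0.009490
DUUDUD: M=212.0544, payoff=10.2752, prob=0.009490
UUUDUD: M=343.8720, payoff=0.0000, prob=0.021692
DDDUUD: M=147.2600, payoff=0.0000, prob=0.004152
UDDUUD: M=238.8000, payoff=10.2752, prob=0.009490
DUDUUD: M=188.3043, payoff=10.2752, prob=0.009490
UUDUUD: M=305.3583, payoff=96.8952, prob=0.021692
DDUUUD: M=188.3043, payoff=10.2752, prob=0.009490
UDUUUD: M=305.3583, payoff=96.8952, prob=0.021692
DUUUUD: M=305.3583, payoff=96.8952, prob=0.021692
UUUUUD: M=495.1757, payoff=0.0000, prob=0.049583
DDDDDU: M=147.2600, payoff=0.0000, prob=0.001817
UDDDDU: M=238.8000, payoff=0.0000, prob=0.004152
DUDDDU: M=176.7120, payoff=0.0000, prob=0.004152
UUDDDU: M=286.5600, payoff=10.2752, prob=0.009490
DDUDDU: M=147.2600, payoff=0.0000, prob=0.004152
UDUDDU: M=238.8000, payoff=10.2752, prob=0.009490
DUUDDU: M=212.0544, payoff=10.2752, prob=0.009490
UUUDDU: M=343.8720, payoff=0.0000, prob=0.021692
DDDUDU: M=147.2600, payoff=0.0000, prob=0.004152
UDDUDU: M=238.8000, payoff=10.2752, prob=0.009490
DUDUDU: M=176.7120, payoff=10.2752, prob=0.009490
UUDUDU: M=286.5600, payoff=96.8952, prob=0.021692
DDUUDU: M=156.9203, payoff=10.2752, prob=0.009490
UDUUDU: M=254.4653, payoff=96.8952, prob=0.021692
DUUUDU: M=254.4653, payoff=96.8952, prob=0.021692
UUUUDU: M=412.6464, payoff=0.0000, prob=0.049583
DDDDUU: M=147.2600, payoff=0.0000, prob=0.004152
UDDDUU: M=238.8000, payoff=10.2752, prob=0.009490
DUDDUU: M=176.7120, payoff=10.2752, prob=0.009490
UUDDUU: M=286.5600, payoff=96.8952, prob=0.021692
DDUDUU: M=147.2600, payoff=10.2752, prob=0.009490
UDUDUU: M=238.8000, payoff=96.8952, prob=0.021692
DUUDUU: M=225.9652, payoff=96.8952, prob=0.021692
UUUDUU: M=366.4300, payoff=0.0000, prob=0.049583
DDDUUU: M=147.2600, payoff=10.2752, prob=0.009490
UDDUUU: M=238.8000, payoff=96.8952, prob=0.021692
DUDUUU: M=225.9652, payoff=96.8952, prob=0.021692
UUDUUU: M=366.4300, payoff=0.0000, prob=0.049583
DDUUUU: M=225.9652, payoff=96.8952, prob=0.021692
UDUUUU: M=366.4300, payoff=0.0000, prob=0.049583
DUUUUU: M=366.4300, payoff=0.0000, prob=0.049583
UUUUUU: M=594.2108, payoff=0.0000, prob=0.113332
Price = Σ prob·payoff / R^6 = 27.075554 / 1.418519 = 19.0872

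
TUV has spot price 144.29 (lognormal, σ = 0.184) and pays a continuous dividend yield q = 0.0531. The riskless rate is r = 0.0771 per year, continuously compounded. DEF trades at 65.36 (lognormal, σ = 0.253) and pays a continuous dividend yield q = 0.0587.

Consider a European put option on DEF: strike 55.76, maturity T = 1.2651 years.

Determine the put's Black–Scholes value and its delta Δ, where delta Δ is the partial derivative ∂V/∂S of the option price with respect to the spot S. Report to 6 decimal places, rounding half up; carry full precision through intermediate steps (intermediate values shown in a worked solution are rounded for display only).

price = 2.476416
Δ = -0.201483

σ√T = 0.253·√1.2651 = 0.284566
d₁ = (ln(S/K) + (r−q+σ²/2)T) / (σ√T) = (ln(65.36/55.76) + (0.0771−0.0587+0.253²/2)·1.2651) / 0.284566 = (0.158854 + 0.063767) / 0.284566 = 0.782316
d₂ = d₁ − σ√T = 0.782316 − 0.284566 = 0.497750
e^{−rT} = 0.907067
e^{−qT} = 0.928429
N(−d₁) = 0.217015,  N(−d₂) = 0.309330
Put price V = K·e^{−rT}·N(−d₂) − S·e^{−qT}·N(−d₁) = 15.645318 − 13.168902 = 2.476416
Δ = −e^{−qT}·N(−d₁) = -0.201483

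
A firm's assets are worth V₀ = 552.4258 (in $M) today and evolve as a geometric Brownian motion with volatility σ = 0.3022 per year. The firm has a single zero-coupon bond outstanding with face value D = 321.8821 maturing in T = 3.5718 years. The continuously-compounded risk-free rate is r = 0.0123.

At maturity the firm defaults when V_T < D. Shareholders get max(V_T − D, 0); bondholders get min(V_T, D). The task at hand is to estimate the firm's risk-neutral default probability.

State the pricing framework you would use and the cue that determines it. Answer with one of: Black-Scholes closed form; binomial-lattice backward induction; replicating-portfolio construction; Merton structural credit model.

framework: Merton structural credit model

Key observation: the question is about default risk generated by asset-value dynamics against a debt face of 321.8821 — the structural framework prices exactly that.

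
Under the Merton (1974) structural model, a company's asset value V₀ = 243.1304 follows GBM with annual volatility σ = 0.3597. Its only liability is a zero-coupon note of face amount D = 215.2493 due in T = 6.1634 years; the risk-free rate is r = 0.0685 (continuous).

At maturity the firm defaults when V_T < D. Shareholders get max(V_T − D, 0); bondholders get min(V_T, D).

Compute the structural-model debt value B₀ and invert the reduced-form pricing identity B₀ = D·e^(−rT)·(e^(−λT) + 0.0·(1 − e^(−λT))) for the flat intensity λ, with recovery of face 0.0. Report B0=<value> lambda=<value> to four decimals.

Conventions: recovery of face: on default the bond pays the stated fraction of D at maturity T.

B0=115.0674 lambda=0.0331

Work the structural quantities from V₀ = 243.1304 against face 215.2493:
d₁ = [ln(V₀/D) + (r + σ²/2)T] / (σ√T)
   = [ln(243.1304/215.2493) + (0.0685 + 0.5·0.3597²)·6.1634] / (0.3597·√6.1634)
   = [0.121801 + 0.820916] / 0.892998 = 1.055676
d₂ = d₁ − σ√T = 1.055676 − 0.892998 = 0.162678
N(d₁) = 0.854442,  N(d₂) = 0.564614,  e^(−rT) = 0.655608
E₀ = V₀·N(d₁) − D·e^(−rT)·N(d₂)
   = 243.1304·0.854442 − 215.2493·0.655608·0.564614 = 128.063004
B₀ = V₀ − E₀ = 243.1304 − 128.063004 = 115.067396
e^(−λT) = (B₀·e^(rT)/D − 0)/(1 − 0) = (115.0674·1.525303/215.2493 − 0)/1 = 0.81539229
λ = −ln(0.81539229)/6.1634 = 0.033113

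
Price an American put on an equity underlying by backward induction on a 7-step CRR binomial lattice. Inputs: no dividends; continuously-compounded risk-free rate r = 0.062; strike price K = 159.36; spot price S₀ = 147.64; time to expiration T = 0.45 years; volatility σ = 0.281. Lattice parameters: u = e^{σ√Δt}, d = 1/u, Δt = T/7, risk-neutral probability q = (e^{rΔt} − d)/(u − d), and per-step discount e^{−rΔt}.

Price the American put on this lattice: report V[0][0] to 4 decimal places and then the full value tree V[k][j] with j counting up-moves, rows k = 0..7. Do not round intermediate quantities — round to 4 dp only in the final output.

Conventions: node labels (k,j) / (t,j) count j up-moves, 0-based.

price = 16.1277
tree:
16.1277
22.9107 9.7421
31.3275 15.0098 4.7612
40.1320 22.2346 8.1914 1.5055
48.3311 31.3275 13.6792 2.9871 0.0949
55.9663 40.1320 21.8729 5.9203 0.1945 0.0000
63.0764 48.3311 31.3275 11.7200 0.3988 0.0000 0.0000
69.6976 55.9663 40.1320 21.8729 0.8174 0.0000 0.0000 0.0000

Δt=0.06429, u=1.07385, d=0.93123, q=0.51020, disc=e^(-rΔt)=0.99602
k=7 terminal: V=max(K-S,0) → 69.6976 55.9663 40.1320 21.8729 0.8174 0.0000 0.0000 0.0000
k=6: j=0 S=96.2836 intr=63.0764 cont=62.4425 V=63.0764[EX]; j=1 S=111.0289 intr=48.3311 cont=47.6972 V=48.3311[EX]; j=2 S=128.0325 intr=31.3275 cont=30.6936 V=31.3275[EX]; j=3 S=147.6400 intr=11.7200 cont=11.0861 V=11.7200[EX]; j=4 S=170.2503 intr=0.0000 cont=0.3988 V=0.3988[hold]; j=5 S=196.3233 intr=0.0000 cont=0.0000 V=0.0000[hold]; j=6 S=226.3893 intr=0.0000 cont=0.0000 V=0.0000[hold]
k=5: j=0 S=103.3937 intr=55.9663 cont=55.3324 V=55.9663[EX]; j=1 S=119.2280 intr=40.1320 cont=39.4981 V=40.1320[EX]; j=2 S=137.4871 intr=21.8729 cont=21.2390 V=21.8729[EX]; j=3 S=158.5426 intr=0.8174 cont=5.9203 V=5.9203[hold]; j=4 S=182.8226 intr=0.0000 cont=0.1945 V=0.1945[hold]; j=5 S=210.8210 intr=0.0000 cont=0.0000 V=0.0000[hold]
k=4: j=0 S=111.0289 intr=48.3311 cont=47.6972 V=48.3311[EX]; j=1 S=128.0325 intr=31.3275 cont=30.6936 V=31.3275[EX]; j=2 S=147.6400 intr=11.7200 cont=13.6792 V=13.6792[hold]; j=3 S=170.2503 intr=0.0000 cont=2.9871 V=2.9871[hold]; j=4 S=196.3233 intr=0.0000 cont=0.0949 V=0.0949[hold]
k=3: j=0 S=119.2280 intr=40.1320 cont=39.4981 V=40.1320[EX]; j=1 S=137.4871 intr=21.8729 cont=22.2346 V=22.2346[hold]; j=2 S=158.5426 intr=0.8174 cont=8.1914 V=8.1914[hold]; j=3 S=182.8226 intr=0.0000 cont=1.5055 V=1.5055[hold]
k=2: j=0 S=128.0325 intr=31.3275 cont=30.8775 V=31.3275[EX]; j=1 S=147.6400 intr=11.7200 cont=15.0098 V=15.0098[hold]; j=2 S=170.2503 intr=0.0000 cont=4.7612 V=4.7612[hold]
k=1: j=0 S=137.4871 intr=21.8729 cont=22.9107 V=22.9107[hold]; j=1 S=158.5426 intr=0.8174 cont=9.7421 V=9.7421[hold]
k=0: j=0 S=147.6400 intr=11.7200 cont=16.1277 V=16.1277[hold]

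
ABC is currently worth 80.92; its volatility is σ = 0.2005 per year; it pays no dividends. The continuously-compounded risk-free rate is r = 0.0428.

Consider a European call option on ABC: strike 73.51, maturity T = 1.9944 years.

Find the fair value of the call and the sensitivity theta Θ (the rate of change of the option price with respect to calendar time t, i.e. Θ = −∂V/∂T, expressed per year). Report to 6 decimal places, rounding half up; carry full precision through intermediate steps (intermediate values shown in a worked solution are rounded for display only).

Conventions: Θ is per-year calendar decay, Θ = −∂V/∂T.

price = 16.708461
Θ = -3.684189

σ√T = 0.2005·√1.9944 = 0.283153
d₁ = (ln(S/K) + (r+σ²/2)T) / (σ√T) = (ln(80.92/73.51) + (0.0428+0.2005²/2)·1.9944) / 0.283153 = (0.096040 + 0.125448) / 0.283153 = 0.782220
d₂ = d₁ − σ√T = 0.782220 − 0.283153 = 0.499067
e^{−rT} = 0.918181
N(d₁) = 0.782957,  N(d₂) = 0.691134
Call price V = S·N(d₁) − K·e^{−rT}·N(d₂) = 63.356906 − 46.648445 = 16.708461
φ(d₁) = (1/√(2π))·e^{−d₁²/2} = 0.293795
Θ = −S·φ(d₁)·σ/(2√T) − r·K·e^{−rT}·N(d₂) = −1.687636 − 1.996553 = -3.684189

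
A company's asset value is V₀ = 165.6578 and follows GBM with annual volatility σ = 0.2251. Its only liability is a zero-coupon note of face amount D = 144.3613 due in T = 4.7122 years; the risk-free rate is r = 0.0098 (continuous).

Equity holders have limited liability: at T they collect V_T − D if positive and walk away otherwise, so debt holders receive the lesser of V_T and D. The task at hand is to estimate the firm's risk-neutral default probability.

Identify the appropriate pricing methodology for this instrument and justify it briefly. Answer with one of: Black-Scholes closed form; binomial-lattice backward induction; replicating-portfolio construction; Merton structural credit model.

framework: Merton structural credit model

Key observation: the question is about default risk generated by asset-value dynamics against a debt face of 144.3613 — the structural framework prices exactly that.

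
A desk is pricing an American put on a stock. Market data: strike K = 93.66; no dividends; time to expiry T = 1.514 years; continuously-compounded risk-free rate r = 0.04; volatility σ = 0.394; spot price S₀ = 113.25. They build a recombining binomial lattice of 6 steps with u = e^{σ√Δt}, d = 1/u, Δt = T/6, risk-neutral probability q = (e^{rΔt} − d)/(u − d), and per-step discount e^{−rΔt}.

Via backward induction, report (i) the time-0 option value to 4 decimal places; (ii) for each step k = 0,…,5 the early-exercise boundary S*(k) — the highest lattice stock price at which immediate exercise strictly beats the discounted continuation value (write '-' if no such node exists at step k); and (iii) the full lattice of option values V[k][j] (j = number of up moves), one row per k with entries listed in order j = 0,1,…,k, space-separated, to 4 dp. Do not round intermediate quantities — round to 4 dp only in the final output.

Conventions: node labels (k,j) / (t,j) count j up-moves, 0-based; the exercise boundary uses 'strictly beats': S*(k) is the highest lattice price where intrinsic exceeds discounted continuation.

price = 10.1076
boundary = - - - - 51.3122 62.5425
tree:
10.1076
15.2841 4.6276
22.4030 7.7775 1.2607
31.5762 12.7878 2.4309 0.0000
42.3478 20.3980 4.6875 0.0000 0.0000
51.5615 31.1175 9.0388 0.0000 0.0000 0.0000
59.1208 42.3478 17.4294 0.0000 0.0000 0.0000 0.0000

Δt=0.25233  u=1.21886  d=0.82044  q=0.47614  discount=0.98996
step 6 (expiry): payoffs max(K−S,0) = 59.1208 42.3478 17.4294 0.0000 0.0000 0.0000 0.0000
step 5: (k=5,j=0): S=42.0985, K−S=51.5615, hold=50.6209 ⇒ V=51.5615 exercise | (k=5,j=1): S=62.5425, K−S=31.1175, hold=30.1769 ⇒ V=31.1175 exercise | (k=5,j=2): S=92.9146, K−S=0.7454, hold=9.0388 ⇒ V=9.0388 continue | (k=5,j=3): S=138.0361, K−S=0.0000, hold=0.0000 ⇒ V=0.0000 continue | (k=5,j=4): S=205.0696, K−S=0.0000, hold=0.0000 ⇒ V=0.0000 continue | (k=5,j=5): S=304.6561, K−S=0.0000, hold=0.0000 ⇒ V=0.0000 continue  boundary S*=62.5425
step 4: (k=4,j=0): S=51.3122, K−S=42.3478, hold=41.4072 ⇒ V=42.3478 exercise | (k=4,j=1): S=76.2306, K−S=17.4294, hold=20.3980 ⇒ V=20.3980 continue | (k=4,j=2): S=113.2500, K−S=0.0000, hold=4.6875 ⇒ V=4.6875 continue | (k=4,j=3): S=168.2468, K−S=0.0000, hold=0.0000 ⇒ V=0.0000 continue | (k=4,j=4): S=249.9514, K−S=0.0000, hold=0.0000 ⇒ V=0.0000 continue  boundary S*=51.3122
step 3: (k=3,j=0): S=62.5425, K−S=31.1175, hold=31.5762 ⇒ V=31.5762 continue | (k=3,j=1): S=92.9146, K−S=0.7454, hold=12.7878 ⇒ V=12.7878 continue | (k=3,j=2): S=138.0361, K−S=0.0000, hold=2.4309 ⇒ V=2.4309 continue | (k=3,j=3): S=205.0696, K−S=0.0000, hold=0.0000 ⇒ V=0.0000 continue  boundary S*=-
step 2: (k=2,j=0): S=76.2306, K−S=17.4294, hold=22.4030 ⇒ V=22.4030 continue | (k=2,j=1): S=113.2500, K−S=0.0000, hold=7.7775 ⇒ V=7.7775 continue | (k=2,j=2): S=168.2468, K−S=0.0000, hold=1.2607 ⇒ V=1.2607 continue  boundary S*=-
step 1: (k=1,j=0): S=92.9146, K−S=0.7454, hold=15.2841 ⇒ V=15.2841 continue | (k=1,j=1): S=138.0361, K−S=0.0000, hold=4.6276 ⇒ V=4.6276 continue  boundary S*=-
step 0: (k=0,j=0): S=113.2500, K−S=0.0000, hold=10.1076 ⇒ V=10.1076 continue  boundary S*=-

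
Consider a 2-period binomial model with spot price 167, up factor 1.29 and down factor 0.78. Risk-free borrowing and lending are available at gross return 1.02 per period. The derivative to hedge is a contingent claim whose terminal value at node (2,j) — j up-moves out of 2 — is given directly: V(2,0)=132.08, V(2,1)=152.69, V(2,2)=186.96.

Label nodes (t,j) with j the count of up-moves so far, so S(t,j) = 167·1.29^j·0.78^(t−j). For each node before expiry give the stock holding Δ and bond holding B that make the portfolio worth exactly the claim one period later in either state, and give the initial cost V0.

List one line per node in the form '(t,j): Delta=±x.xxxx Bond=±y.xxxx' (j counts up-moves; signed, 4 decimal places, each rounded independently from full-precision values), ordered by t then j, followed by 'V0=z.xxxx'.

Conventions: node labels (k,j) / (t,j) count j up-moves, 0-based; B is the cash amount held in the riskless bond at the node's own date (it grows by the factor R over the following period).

(0,0): Delta=0.3112 Bond=96.5266
(1,0): Delta=0.3102 Bond=98.5871
(1,1): Delta=0.3119 Bond=98.3108
V0=148.5032

Risk-neutral probability p* = (R−d)/(u−d) = (1.02−0.78)/(1.29−0.78) = 0.4706.
Terminal payoffs: V(2,0)=132.0800, V(2,1)=152.6900, V(2,2)=186.9600
  t=1,j=0: stock 130.2600 → up 168.0354 (V=152.6900), down 101.6028 (V=132.0800). Price 138.9988; hedge Δ=0.3102, bond B=98.5871.
  t=1,j=1: stock 215.4300 → up 277.9047 (V=186.9600), down 168.0354 (V=152.6900). Price 165.5069; hedge Δ=0.3119, bond B=98.3108.
  t=0,j=0: stock 167.0000 → up 215.4300 (V=165.5069), down 130.2600 (V=138.9988). Price 148.5032; hedge Δ=0.3112, bond B=96.5266.
As a check, the time-0 holding Δ(0,0)·S0 + B(0,0) comes to 148.5032 — exactly V0.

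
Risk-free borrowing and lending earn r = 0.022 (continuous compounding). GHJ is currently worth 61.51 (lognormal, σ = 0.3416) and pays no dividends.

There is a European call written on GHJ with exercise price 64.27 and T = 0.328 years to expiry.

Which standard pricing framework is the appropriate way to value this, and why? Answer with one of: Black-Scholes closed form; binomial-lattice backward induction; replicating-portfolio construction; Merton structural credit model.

framework: Black-Scholes closed form

Key observation: everything needed for the exact continuous-time valuation of the European call on GHJ (strike 64.27) is given, and no feature rules the closed form out.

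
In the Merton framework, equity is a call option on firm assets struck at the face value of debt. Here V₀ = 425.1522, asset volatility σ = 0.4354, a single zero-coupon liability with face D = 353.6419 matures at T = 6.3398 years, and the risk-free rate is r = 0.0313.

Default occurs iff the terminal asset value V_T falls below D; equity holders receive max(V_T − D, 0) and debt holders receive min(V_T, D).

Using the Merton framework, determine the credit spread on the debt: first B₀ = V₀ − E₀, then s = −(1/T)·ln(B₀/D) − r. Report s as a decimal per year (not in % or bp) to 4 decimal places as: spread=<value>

With assets at 425.1522 and a single debt payment of 353.6419 at 6.3398 years:
d₁ = [ln(V₀/D) + (r + σ²/2)T] / (σ√T)
   = [ln(425.1522/353.6419) + (0.0313 + 0.5·0.4354²)·6.3398] / (0.4354·√6.3398)
   = [0.184162 + 0.799364] / 1.096292 = 0.897139
d₂ = d₁ − σ√T = 0.897139 − 1.096292 = -0.199153
N(d₁) = 0.815178,  N(d₂) = 0.421072,  e^(−rT) = 0.820012
E₀ = V₀·N(d₁) − D·e^(−rT)·N(d₂)
   = 425.1522·0.815178 − 353.6419·0.820012·0.421072 = 224.467693
B₀ = V₀ − E₀ = 425.1522 − 224.467693 = 200.684507
spread = −(1/T)·ln(B₀/D) − r = −(1/6.3398)·ln(200.684507/353.6419) − 0.0313 = 0.05806414

spread=0.0581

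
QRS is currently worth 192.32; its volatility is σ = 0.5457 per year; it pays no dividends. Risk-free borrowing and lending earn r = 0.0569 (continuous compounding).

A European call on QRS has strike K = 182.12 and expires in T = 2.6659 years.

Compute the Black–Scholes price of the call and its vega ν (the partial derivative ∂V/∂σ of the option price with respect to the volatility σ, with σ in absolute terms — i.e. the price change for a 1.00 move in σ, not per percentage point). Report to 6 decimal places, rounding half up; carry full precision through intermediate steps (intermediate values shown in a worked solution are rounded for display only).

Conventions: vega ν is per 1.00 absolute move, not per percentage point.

price = 79.407941
ν = 99.622829

σ√T = 0.5457·√2.6659 = 0.890996
d₁ = (ln(S/K) + (r+σ²/2)T) / (σ√T) = (ln(192.32/182.12) + (0.0569+0.5457²/2)·2.6659) / 0.890996 = (0.054495 + 0.548627) / 0.890996 = 0.676907
d₂ = d₁ − σ√T = 0.676907 − 0.890996 = -0.214089
e^{−rT} = 0.859255
N(d₁) = 0.750768,  N(d₂) = 0.415239
Call price V = S·N(d₁) − K·e^{−rT}·N(d₂) = 144.387617 − 64.979676 = 79.407941
φ(d₁) = (1/√(2π))·e^{−d₁²/2} = 0.317258
ν = S·φ(d₁)·√T = 99.622829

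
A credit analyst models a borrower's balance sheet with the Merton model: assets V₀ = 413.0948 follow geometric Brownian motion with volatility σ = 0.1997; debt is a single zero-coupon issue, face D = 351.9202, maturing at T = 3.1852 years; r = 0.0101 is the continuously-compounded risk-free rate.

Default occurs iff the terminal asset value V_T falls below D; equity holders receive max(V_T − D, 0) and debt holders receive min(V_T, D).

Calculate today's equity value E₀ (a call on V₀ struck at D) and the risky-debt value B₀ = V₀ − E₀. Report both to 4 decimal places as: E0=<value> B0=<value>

Work the structural quantities from V₀ = 413.0948 against face 351.9202:
d₁ = [ln(V₀/D) + (r + σ²/2)T] / (σ√T)
   = [ln(413.0948/351.9202) + (0.0101 + 0.5·0.1997²)·3.1852] / (0.1997·√3.1852)
   = [0.160273 + 0.095684] / 0.356407 = 0.718157
d₂ = d₁ − σ√T = 0.718157 − 0.356407 = 0.361750
N(d₁) = 0.763670,  N(d₂) = 0.641230,  e^(−rT) = 0.968341
E₀ = V₀·N(d₁) − D·e^(−rT)·N(d₂)
   = 413.0948·0.763670 − 351.9202·0.968341·0.641230 = 96.950167
B₀ = V₀ − E₀ = 413.0948 − 96.950167 = 316.144633

E0=96.9502 B0=316.1446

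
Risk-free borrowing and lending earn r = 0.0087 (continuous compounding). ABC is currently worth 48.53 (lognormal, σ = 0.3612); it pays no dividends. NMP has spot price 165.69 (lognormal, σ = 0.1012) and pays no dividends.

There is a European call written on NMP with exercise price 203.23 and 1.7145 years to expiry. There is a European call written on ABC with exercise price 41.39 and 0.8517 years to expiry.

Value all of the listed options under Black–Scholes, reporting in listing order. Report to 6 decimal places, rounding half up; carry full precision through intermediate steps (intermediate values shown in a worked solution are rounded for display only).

[NMP call K=203.23]
σ√T = 0.1012·√1.7145 = 0.132510
d₁ = (ln(S/K) + (r+σ²/2)T) / (σ√T) = (ln(165.69/203.23) + (0.0087+0.1012²/2)·1.7145) / 0.132510 = (-0.204220 + 0.023696) / 0.132510 = -1.362342
d₂ = d₁ − σ√T = -1.362342 − 0.132510 = -1.494852
e^{−rT} = 0.985195
N(d₁) = 0.086545,  N(d₂) = 0.067477
price = S·N(d₁) − K·e^{−rT}·N(d₂) = 14.339648 − 13.510229 = 0.829419
[ABC call K=41.39]
σ√T = 0.3612·√0.8517 = 0.333343
d₁ = (ln(S/K) + (r+σ²/2)T) / (σ√T) = (ln(48.53/41.39) + (0.0087+0.3612²/2)·0.8517) / 0.333343 = (0.159143 + 0.062968) / 0.333343 = 0.666315
d₂ = d₁ − σ√T = 0.666315 − 0.333343 = 0.332972
e^{−rT} = 0.992618
N(d₁) = 0.747395,  N(d₂) = 0.630422
price = S·N(d₁) − K·e^{−rT}·N(d₂) = 36.271087 − 25.900554 = 10.370533

price(NMP call K=203.23) = 0.829419
price(ABC call K=41.39) = 10.370533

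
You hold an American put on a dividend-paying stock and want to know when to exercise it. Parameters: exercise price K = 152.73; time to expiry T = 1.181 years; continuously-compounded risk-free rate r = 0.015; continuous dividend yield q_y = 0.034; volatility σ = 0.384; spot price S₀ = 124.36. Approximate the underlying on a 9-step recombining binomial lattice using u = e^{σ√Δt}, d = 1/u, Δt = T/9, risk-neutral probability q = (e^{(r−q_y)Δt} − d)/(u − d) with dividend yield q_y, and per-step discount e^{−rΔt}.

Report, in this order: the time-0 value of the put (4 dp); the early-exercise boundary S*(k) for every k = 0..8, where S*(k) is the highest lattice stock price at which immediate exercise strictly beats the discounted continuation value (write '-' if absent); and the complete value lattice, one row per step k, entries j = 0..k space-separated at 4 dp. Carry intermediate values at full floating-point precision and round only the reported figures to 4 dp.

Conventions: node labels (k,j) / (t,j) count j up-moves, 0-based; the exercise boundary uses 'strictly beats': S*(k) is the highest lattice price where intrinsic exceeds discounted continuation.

Δt=0.13122, u=1.14924, d=0.87014, q=0.45636, disc=e^(-rΔt)=0.99803
k=9 terminal: V=max(K-S,0) → 117.1687 105.7622 90.6969 70.7994 44.5195 9.8103 0.0000 0.0000 0.0000 0.0000
k=8: j=0 S=40.8685 intr=111.8615 cont=111.7431 V=111.8615[EX]; j=1 S=53.9774 intr=98.7526 cont=98.6925 V=98.7526[EX]; j=2 S=71.2910 intr=81.4390 cont=81.4560 V=81.4560[hold]; j=3 S=94.1581 intr=58.5719 cont=58.6907 V=58.6907[hold]; j=4 S=124.3600 intr=28.3700 cont=28.6233 V=28.6233[hold]; j=5 S=164.2493 intr=0.0000 cont=5.3228 V=5.3228[hold]; j=6 S=216.9334 intr=0.0000 cont=0.0000 V=0.0000[hold]; j=7 S=286.5163 intr=0.0000 cont=0.0000 V=0.0000[hold]; j=8 S=378.4184 intr=0.0000 cont=0.0000 V=0.0000[hold]  S*(8)=53.9774
k=7: j=0 S=46.9678 intr=105.7622 cont=105.6709 V=105.7622[EX]; j=1 S=62.0331 intr=90.6969 cont=90.6805 V=90.6969[EX]; j=2 S=81.9306 intr=70.7994 cont=70.9271 V=70.9271[hold]; j=3 S=108.2105 intr=44.5195 cont=44.8807 V=44.8807[hold]; j=4 S=142.9197 intr=9.8103 cont=17.9545 V=17.9545[hold]; j=5 S=188.7622 intr=0.0000 cont=2.8880 V=2.8880[hold]; j=6 S=249.3090 intr=0.0000 cont=0.0000 V=0.0000[hold]; j=7 S=329.2766 intr=0.0000 cont=0.0000 V=0.0000[hold]  S*(7)=62.0331
k=6: j=0 S=53.9774 intr=98.7526 cont=98.6925 V=98.7526[EX]; j=1 S=71.2910 intr=81.4390 cont=81.5142 V=81.5142[hold]; j=2 S=94.1581 intr=58.5719 cont=58.9245 V=58.9245[hold]; j=3 S=124.3600 intr=28.3700 cont=32.5286 V=32.5286[hold]; j=4 S=164.2493 intr=0.0000 cont=11.0570 V=11.0570[hold]; j=5 S=216.9334 intr=0.0000 cont=1.5669 V=1.5669[hold]; j=6 S=286.5163 intr=0.0000 cont=0.0000 V=0.0000[hold]  S*(6)=53.9774
k=5: j=0 S=62.0331 intr=90.6969 cont=90.7070 V=90.7070[hold]; j=1 S=81.9306 intr=70.7994 cont=71.0652 V=71.0652[hold]; j=2 S=108.2105 intr=44.5195 cont=46.7864 V=46.7864[hold]; j=3 S=142.9197 intr=9.8103 cont=22.6852 V=22.6852[hold]; j=4 S=188.7622 intr=0.0000 cont=6.7129 V=6.7129[hold]; j=5 S=249.3090 intr=0.0000 cont=0.8502 V=0.8502[hold]  S*(5)=-
k=4: j=0 S=71.2910 intr=81.4390 cont=81.5825 V=81.5825[hold]; j=1 S=94.1581 intr=58.5719 cont=59.8674 V=59.8674[hold]; j=2 S=124.3600 intr=28.3700 cont=35.7172 V=35.7172[hold]; j=3 S=164.2493 intr=0.0000 cont=15.3658 V=15.3658[hold]; j=4 S=216.9334 intr=0.0000 cont=4.0295 V=4.0295[hold]  S*(4)=-
k=3: j=0 S=81.9306 intr=70.7994 cont=71.5317 V=71.5317[hold]; j=1 S=108.2105 intr=44.5195 cont=48.7502 V=48.7502[hold]; j=2 S=142.9197 intr=9.8103 cont=26.3777 V=26.3777[hold]; j=3 S=188.7622 intr=0.0000 cont=10.1723 V=10.1723[hold]  S*(3)=-
k=2: j=0 S=94.1581 intr=58.5719 cont=61.0150 V=61.0150[hold]; j=1 S=124.3600 intr=28.3700 cont=38.4645 V=38.4645[hold]; j=2 S=164.2493 intr=0.0000 cont=18.9449 V=18.9449[hold]  S*(2)=-
k=1: j=0 S=108.2105 intr=44.5195 cont=50.6241 V=50.6241[hold]; j=1 S=142.9197 intr=9.8103 cont=29.4985 V=29.4985[hold]  S*(1)=-
k=0: j=0 S=124.3600 intr=28.3700 cont=40.9027 V=40.9027[hold]  S*(0)=-

price = 40.9027
boundary = - - - - - - 53.9774 62.0331 53.9774
tree:
40.9027
50.6241 29.4985
61.0150 38.4645 18.9449
71.5317 48.7502 26.3777 10.1723
81.5825 59.8674 35.7172 15.3658 4.0295
90.7070 71.0652 46.7864 22.6852 6.7129 0.8502
98.7526 81.5142 58.9245 32.5286 11.0570 1.5669 0.0000
105.7622 90.6969 70.9271 44.8807 17.9545 2.8880 0.0000 0.0000
111.8615 98.7526 81.4560 58.6907 28.6233 5.3228 0.0000 0.0000 0.0000
117.1687 105.7622 90.6969 70.7994 44.5195 9.8103 0.0000 0.0000 0.0000 0.0000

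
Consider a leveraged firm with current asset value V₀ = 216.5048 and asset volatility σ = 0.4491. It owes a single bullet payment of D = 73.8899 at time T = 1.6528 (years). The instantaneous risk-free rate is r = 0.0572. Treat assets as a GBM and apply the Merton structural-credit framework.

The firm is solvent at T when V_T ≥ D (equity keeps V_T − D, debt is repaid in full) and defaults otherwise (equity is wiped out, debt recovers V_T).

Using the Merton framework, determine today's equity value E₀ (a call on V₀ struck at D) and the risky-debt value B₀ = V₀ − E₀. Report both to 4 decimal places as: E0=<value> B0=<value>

E0=149.8145 B0=66.6903

Work the structural quantities from V₀ = 216.5048 against face 73.8899:
d₁ = [ln(V₀/D) + (r + σ²/2)T] / (σ√T)
   = [ln(216.5048/73.8899) + (0.0572 + 0.5·0.4491²)·1.6528] / (0.4491·√1.6528)
   = [1.075037 + 0.261217] / 0.577369 = 2.314386
d₂ = d₁ − σ√T = 2.314386 − 0.577369 = 1.737017
N(d₁) = 0.989677,  N(d₂) = 0.958808,  e^(−rT) = 0.909791
E₀ = V₀·N(d₁) − D·e^(−rT)·N(d₂)
   = 216.5048·0.989677 − 73.8899·0.909791·0.958808 = 149.814490
B₀ = V₀ − E₀ = 216.5048 − 149.814490 = 66.690310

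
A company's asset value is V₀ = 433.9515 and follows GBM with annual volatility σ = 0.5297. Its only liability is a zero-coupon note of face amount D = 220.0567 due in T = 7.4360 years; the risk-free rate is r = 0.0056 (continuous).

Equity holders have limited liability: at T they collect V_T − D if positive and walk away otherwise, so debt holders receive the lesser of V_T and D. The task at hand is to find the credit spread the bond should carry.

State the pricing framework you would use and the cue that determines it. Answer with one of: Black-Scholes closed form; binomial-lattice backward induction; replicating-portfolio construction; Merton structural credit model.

Key observation: a levered firm with one bullet debt due at 7.4360 years is the canonical structural-credit setup: equity is a call on the firm's assets struck at the face value.

framework: Merton structural credit model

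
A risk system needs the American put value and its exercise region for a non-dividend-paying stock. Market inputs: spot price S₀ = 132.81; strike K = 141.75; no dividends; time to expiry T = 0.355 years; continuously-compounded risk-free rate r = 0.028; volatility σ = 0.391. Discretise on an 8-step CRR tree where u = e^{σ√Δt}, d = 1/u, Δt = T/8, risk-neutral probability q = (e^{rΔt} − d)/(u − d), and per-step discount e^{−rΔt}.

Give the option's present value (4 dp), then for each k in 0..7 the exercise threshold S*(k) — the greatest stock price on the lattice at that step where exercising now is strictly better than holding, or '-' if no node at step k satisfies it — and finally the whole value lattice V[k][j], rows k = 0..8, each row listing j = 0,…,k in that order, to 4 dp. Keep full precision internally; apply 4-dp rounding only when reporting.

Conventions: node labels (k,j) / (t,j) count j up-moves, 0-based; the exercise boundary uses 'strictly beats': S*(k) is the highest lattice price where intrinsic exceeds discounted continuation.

price = 17.3219
boundary = - - - - 95.5316 103.7332 112.6390 122.3094
tree:
17.3219
23.2573 11.1129
30.2735 15.9246 6.0718
38.0873 22.1186 9.4396 2.5391
46.2184 29.6180 14.2740 4.3703 0.6163
53.7716 38.0168 20.8449 7.3875 1.2027 0.0000
60.7276 46.2184 29.1110 12.1894 2.3473 0.0000 0.0000
67.1336 53.7716 38.0168 19.4406 4.5809 0.0000 0.0000 0.0000
73.0331 60.7276 46.2184 29.1110 8.9400 0.0000 0.0000 0.0000 0.0000

Δt=0.04437  u=1.08585  d=0.92094  q=0.48696  discount=0.99876
step 8 (expiry): payoffs max(K−S,0) = 73.0331 60.7276 46.2184 29.1110 8.9400 0.0000 0.0000 0.0000 0.0000
step 7: (k=7,j=0): S=74.6164, K−S=67.1336, hold=66.9576 ⇒ V=67.1336 exercise | (k=7,j=1): S=87.9784, K−S=53.7716, hold=53.5956 ⇒ V=53.7716 exercise | (k=7,j=2): S=103.7332, K−S=38.0168, hold=37.8407 ⇒ V=38.0168 exercise | (k=7,j=3): S=122.3094, K−S=19.4406, hold=19.2646 ⇒ V=19.4406 exercise | (k=7,j=4): S=144.2121, K−S=0.0000, hold=4.5809 ⇒ V=4.5809 continue | (k=7,j=5): S=170.0371, K−S=0.0000, hold=0.0000 ⇒ V=0.0000 continue | (k=7,j=6): S=200.4866, K−S=0.0000, hold=0.0000 ⇒ V=0.0000 continue | (k=7,j=7): S=236.3890, K−S=0.0000, hold=0.0000 ⇒ V=0.0000 continue  boundary S*=122.3094
step 6: (k=6,j=0): S=81.0224, K−S=60.7276, hold=60.5516 ⇒ V=60.7276 exercise | (k=6,j=1): S=95.5316, K−S=46.2184, hold=46.0424 ⇒ V=46.2184 exercise | (k=6,j=2): S=112.6390, K−S=29.1110, hold=28.9350 ⇒ V=29.1110 exercise | (k=6,j=3): S=132.8100, K−S=8.9400, hold=12.1894 ⇒ V=12.1894 continue | (k=6,j=4): S=156.5931, K−S=0.0000, hold=2.3473 ⇒ V=2.3473 continue | (k=6,j=5): S=184.6352, K−S=0.0000, hold=0.0000 ⇒ V=0.0000 continue | (k=6,j=6): S=217.6990, K−S=0.0000, hold=0.0000 ⇒ V=0.0000 continue  boundary S*=112.6390
step 5: (k=5,j=0): S=87.9784, K−S=53.7716, hold=53.5956 ⇒ V=53.7716 exercise | (k=5,j=1): S=103.7332, K−S=38.0168, hold=37.8407 ⇒ V=38.0168 exercise | (k=5,j=2): S=122.3094, K−S=19.4406, hold=20.8449 ⇒ V=20.8449 continue | (k=5,j=3): S=144.2121, K−S=0.0000, hold=7.3875 ⇒ V=7.3875 continue | (k=5,j=4): S=170.0371, K−S=0.0000, hold=1.2027 ⇒ V=1.2027 continue | (k=5,j=5): S=200.4866, K−S=0.0000, hold=0.0000 ⇒ V=0.0000 continue  boundary S*=103.7332
step 4: (k=4,j=0): S=95.5316, K−S=46.2184, hold=46.0424 ⇒ V=46.2184 exercise | (k=4,j=1): S=112.6390, K−S=29.1110, hold=29.6180 ⇒ V=29.6180 continue | (k=4,j=2): S=132.8100, K−S=8.9400, hold=14.2740 ⇒ V=14.2740 continue | (k=4,j=3): S=156.5931, K−S=0.0000, hold=4.3703 ⇒ V=4.3703 continue | (k=4,j=4): S=184.6352, K−S=0.0000, hold=0.6163 ⇒ V=0.6163 continue  boundary S*=95.5316
step 3: (k=3,j=0): S=103.7332, K−S=38.0168, hold=38.0873 ⇒ V=38.0873 continue | (k=3,j=1): S=122.3094, K−S=19.4406, hold=22.1186 ⇒ V=22.1186 continue | (k=3,j=2): S=144.2121, K−S=0.0000, hold=9.4396 ⇒ V=9.4396 continue | (k=3,j=3): S=170.0371, K−S=0.0000, hold=2.5391 ⇒ V=2.5391 continue  boundary S*=-
step 2: (k=2,j=0): S=112.6390, K−S=29.1110, hold=30.2735 ⇒ V=30.2735 continue | (k=2,j=1): S=132.8100, K−S=8.9400, hold=15.9246 ⇒ V=15.9246 continue | (k=2,j=2): S=156.5931, K−S=0.0000, hold=6.0718 ⇒ V=6.0718 continue  boundary S*=-
step 1: (k=1,j=0): S=122.3094, K−S=19.4406, hold=23.2573 ⇒ V=23.2573 continue | (k=1,j=1): S=144.2121, K−S=0.0000, hold=11.1129 ⇒ V=11.1129 continue  boundary S*=-
step 0: (k=0,j=0): S=132.8100, K−S=8.9400, hold=17.3219 ⇒ V=17.3219 continue  boundary S*=-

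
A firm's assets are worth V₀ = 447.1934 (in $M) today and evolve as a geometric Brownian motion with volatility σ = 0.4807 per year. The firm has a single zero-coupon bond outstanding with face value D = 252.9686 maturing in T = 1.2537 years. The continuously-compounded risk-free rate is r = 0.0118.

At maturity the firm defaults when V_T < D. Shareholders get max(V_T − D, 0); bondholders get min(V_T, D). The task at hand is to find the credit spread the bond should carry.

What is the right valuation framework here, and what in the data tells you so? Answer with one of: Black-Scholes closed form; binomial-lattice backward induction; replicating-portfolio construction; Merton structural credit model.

Key observation: a levered firm with one bullet debt due at 1.2537 years is the canonical structural-credit setup: equity is a call on the firm's assets struck at the face value.

framework: Merton structural credit model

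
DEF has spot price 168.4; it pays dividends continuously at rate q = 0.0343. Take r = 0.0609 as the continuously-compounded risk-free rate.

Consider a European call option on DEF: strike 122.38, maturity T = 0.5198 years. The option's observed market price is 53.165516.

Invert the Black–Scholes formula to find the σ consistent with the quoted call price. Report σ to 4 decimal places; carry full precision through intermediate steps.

At σ = 0.5558 the Black–Scholes value reproduces the quote:
σ√T = 0.5558·√0.5198 = 0.400716
d₁ = (ln(S/K) + (r−q+σ²/2)T) / (σ√T) = (ln(168.4/122.38) + (0.0609−0.0343+0.5558²/2)·0.5198) / 0.400716 = (0.319211 + 0.094113) / 0.400716 = 1.031465
d₂ = d₁ − σ√T = 1.031465 − 0.400716 = 0.630749
e^{−rT} = 0.968840
e^{−qT} = 0.982329
N(d₁) = 0.848839,  N(d₂) = 0.735898
V = S·e^{−qT}·N(d₁) − K·e^{−rT}·N(d₂) = 140.418424 − 87.252908 = 53.165516 (equal to the quote); since ∂V/∂σ > 0 for all σ, the implied volatility is unique

sigma = 0.5558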